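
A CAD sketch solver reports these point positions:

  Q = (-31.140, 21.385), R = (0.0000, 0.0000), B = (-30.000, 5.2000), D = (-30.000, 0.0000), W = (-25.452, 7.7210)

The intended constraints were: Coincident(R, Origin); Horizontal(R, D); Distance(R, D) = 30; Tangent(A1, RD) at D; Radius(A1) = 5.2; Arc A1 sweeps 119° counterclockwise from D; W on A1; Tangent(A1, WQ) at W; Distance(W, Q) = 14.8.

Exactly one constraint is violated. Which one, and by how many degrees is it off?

Tangent(A1, WQ) at W — off by 6.40°.

R = (0.00, 0.00) ✓; R.y = 0.00, D.y = 0.00 ✓; |RD| = 30.00 ✓; ∠(BD, DR) = 90.00° ✓; |BD| = 5.200 ✓; bearing(B→W) − bearing(B→D) = 119.0° ✓; |BW| = 5.200 ✓; ∠(BW, WQ) = 96.40° ✗; |WQ| = 14.80 ✓.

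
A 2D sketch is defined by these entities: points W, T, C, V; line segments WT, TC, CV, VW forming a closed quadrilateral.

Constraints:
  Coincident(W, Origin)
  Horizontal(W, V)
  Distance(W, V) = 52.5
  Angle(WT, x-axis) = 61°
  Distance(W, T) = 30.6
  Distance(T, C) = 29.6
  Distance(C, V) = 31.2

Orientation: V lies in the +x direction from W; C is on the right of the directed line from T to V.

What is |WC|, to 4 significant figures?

21.47

W is at the origin; WV is horizontal with |WV| = 52.5 and V in +x, so V = (52.5, 0). WT runs at 61.0° with |WT| = 30.6, so T = (14.84, 26.76). C is determined by |TC| = 29.6 and |CV| = 31.2 together: it lies at the intersection of circle(T, 29.6) and circle(V, 31.2). With |TV| = 46.21, the foot of the radical line on TV is 22.05 from T and the perpendicular offset is √(29.6² − 22.05²) = 19.75. Taking the right-of-TV solution: C = (21.37, -2.106).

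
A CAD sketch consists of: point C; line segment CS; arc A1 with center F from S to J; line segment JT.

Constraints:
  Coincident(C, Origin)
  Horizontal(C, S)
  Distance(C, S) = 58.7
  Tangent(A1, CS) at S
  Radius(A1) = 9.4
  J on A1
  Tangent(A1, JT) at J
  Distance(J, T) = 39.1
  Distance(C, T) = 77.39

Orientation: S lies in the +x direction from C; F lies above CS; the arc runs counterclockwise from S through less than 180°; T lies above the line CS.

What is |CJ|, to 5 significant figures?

68.833

C is at the origin; CS is horizontal with |CS| = 58.7 and S on the +x side, so S = (58.700, 0.0000). Since A1 is tangent to CS there, FS ⟂ CS, so F = S + (0, 9.4) = (58.700, 9.4000). Since FJ ⟂ JT (tangency), |FT| = √(9.4² + 39.1²) = 40.214 regardless of where J sits on A1. So T lies on both circle(C, 77.39) and circle(F, 40.214); the above-CS intersection is T = (59.399, 49.608). J is the foot of the tangent from T: J = (67.876, 11.438).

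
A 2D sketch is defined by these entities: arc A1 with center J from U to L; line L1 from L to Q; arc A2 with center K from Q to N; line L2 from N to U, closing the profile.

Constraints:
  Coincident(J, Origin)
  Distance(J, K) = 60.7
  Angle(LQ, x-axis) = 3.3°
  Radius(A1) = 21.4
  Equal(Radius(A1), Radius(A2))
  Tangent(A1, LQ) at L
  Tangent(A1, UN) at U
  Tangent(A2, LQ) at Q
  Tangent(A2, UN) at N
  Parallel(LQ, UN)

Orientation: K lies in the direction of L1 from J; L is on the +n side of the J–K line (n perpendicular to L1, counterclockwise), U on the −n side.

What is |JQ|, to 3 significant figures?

64.4

The slot axis is L1's direction at 3.3°, so u = (cos 3.3°, sin 3.3°) = (0.998, 0.0576) and n = (−sin 3.3°, cos 3.3°) = (-0.0576, 0.998). J is at the origin and K lies 60.7 along u from J, so K = 60.7·u = (60.6, 3.49). Tangency of A1 to both parallel lines with radius 21.4 puts L and U at J ± 21.4·n: L = (-1.23, 21.4), U = (1.23, -21.4). Equal radii place Q and N the same way about K: Q = K + 21.4·n = (59.4, 24.9), N = K − 21.4·n = (61.8, -17.9). Then |JQ| = |Q − J| = 64.4.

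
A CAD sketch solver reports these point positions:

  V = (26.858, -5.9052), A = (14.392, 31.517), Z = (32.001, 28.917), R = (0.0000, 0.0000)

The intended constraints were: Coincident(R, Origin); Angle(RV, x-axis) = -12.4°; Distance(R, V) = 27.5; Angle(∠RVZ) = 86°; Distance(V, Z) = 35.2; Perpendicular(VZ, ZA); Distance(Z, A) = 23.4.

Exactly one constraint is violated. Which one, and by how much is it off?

Distance(Z, A) = 23.4 — off by 5.60.

R = (0.00, 0.00) ✓; RV at -12.40° ✓; |RV| = 27.50 ✓; ∠RVZ = 86.00° ✓; |VZ| = 35.20 ✓; ∠(VZ, ZA) = 90.00° ✓; |ZA| = 17.80 ✗.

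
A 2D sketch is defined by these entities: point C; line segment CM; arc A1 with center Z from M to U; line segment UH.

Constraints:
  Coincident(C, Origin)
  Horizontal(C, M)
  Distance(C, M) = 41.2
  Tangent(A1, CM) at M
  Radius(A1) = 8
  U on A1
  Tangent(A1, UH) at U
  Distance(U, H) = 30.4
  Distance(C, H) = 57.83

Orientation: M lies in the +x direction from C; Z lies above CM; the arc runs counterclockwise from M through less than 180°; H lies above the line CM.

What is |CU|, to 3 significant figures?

50.0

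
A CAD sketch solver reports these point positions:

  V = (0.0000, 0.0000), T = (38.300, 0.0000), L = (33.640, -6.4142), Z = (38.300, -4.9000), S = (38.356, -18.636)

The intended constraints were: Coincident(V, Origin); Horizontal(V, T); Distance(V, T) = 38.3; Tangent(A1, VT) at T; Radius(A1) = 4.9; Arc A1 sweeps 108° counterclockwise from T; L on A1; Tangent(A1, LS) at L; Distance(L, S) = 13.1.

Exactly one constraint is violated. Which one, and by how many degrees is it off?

Tangent(A1, LS) at L — off by 3.10°.

V = (0.00, 0.00) ✓; V.y = 0.00, T.y = 0.00 ✓; |VT| = 38.30 ✓; ∠(ZT, TV) = 90.00° ✓; |ZT| = 4.900 ✓; bearing(Z→L) − bearing(Z→T) = 108.0° ✓; |ZL| = 4.900 ✓; ∠(ZL, LS) = 86.90° ✗; |LS| = 13.10 ✓.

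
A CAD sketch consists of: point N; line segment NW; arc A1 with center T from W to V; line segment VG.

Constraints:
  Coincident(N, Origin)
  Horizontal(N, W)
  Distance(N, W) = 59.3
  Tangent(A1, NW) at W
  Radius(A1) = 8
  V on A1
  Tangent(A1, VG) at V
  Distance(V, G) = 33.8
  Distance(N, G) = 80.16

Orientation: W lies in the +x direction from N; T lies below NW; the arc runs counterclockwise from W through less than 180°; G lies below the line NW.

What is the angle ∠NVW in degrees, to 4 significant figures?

107.8°

N is at the origin; NW is horizontal with |NW| = 59.3 and W on the +x side, so W = (59.30, 0.000). Tangency of A1 to NW means the radius TW is perpendicular to NW, so T = W + (0, -8) = (59.30, -8.000). Since TV ⟂ VG (tangency), |TG| = √(8.0² + 33.8²) = 34.73 regardless of where V sits on A1. So G lies on both circle(N, 80.16) and circle(T, 34.73); the below-NW intersection is G = (68.60, -41.47). V is the foot of the tangent from G: V = (52.29, -11.86).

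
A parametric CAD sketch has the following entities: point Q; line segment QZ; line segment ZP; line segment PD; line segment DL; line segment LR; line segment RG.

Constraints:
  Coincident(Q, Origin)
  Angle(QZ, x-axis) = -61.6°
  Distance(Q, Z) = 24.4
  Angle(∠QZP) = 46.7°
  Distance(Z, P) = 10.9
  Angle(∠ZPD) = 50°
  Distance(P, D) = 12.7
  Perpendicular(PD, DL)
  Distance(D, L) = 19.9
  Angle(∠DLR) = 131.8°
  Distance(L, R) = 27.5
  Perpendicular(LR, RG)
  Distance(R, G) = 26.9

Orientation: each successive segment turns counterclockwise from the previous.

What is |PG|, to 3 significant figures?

31.5

Q is at the origin; QZ runs at -61.6° with length 24.4, so Z = (11.6, -21.5). ∠QZP = 46.7° gives ZP at 71.7° from the x-axis; with |ZP| = 10.9, P = (15.0, -11.1). ∠ZPD = 50.0° gives PD at -158° from the x-axis; with |PD| = 12.7, D = (3.23, -15.8). PD is perpendicular to DL, so DL runs at -68.3°; with |DL| = 19.9, L = (10.6, -34.3). ∠DLR = 131.8° gives LR at -20.1° from the x-axis; with |LR| = 27.5, R = (36.4, -43.8). LR ⟂ RG, so RG runs at 69.9°; with |RG| = 26.9, G = (45.7, -18.5). Then |PG| = |G − P| = 31.5.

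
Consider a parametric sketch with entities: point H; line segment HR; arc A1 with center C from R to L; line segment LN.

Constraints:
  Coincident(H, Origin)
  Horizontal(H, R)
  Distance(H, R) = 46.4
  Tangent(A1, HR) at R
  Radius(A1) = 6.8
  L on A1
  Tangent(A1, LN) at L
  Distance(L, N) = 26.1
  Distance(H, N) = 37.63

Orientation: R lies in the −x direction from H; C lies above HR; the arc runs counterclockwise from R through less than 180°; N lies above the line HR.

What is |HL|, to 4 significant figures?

40.67

H is at the origin; HR is horizontal with |HR| = 46.4 and R on the −x side, so R = (-46.40, 0.000). The tangent condition forces CR to be normal to HR, so C = R + (0, 6.8) = (-46.40, 6.800). Since CL ⟂ LN (tangency), |CN| = √(6.8² + 26.1²) = 26.97 regardless of where L sits on A1. So N lies on both circle(H, 37.63) and circle(C, 26.97); the above-HR intersection is N = (-27.33, 25.87). L is the foot of the tangent from N: L = (-40.54, 3.359).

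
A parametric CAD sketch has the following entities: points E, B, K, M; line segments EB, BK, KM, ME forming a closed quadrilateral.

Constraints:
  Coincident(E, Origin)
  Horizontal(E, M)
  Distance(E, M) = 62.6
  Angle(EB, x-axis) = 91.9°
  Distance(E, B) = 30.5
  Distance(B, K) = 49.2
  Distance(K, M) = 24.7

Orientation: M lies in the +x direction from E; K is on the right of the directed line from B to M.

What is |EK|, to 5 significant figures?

37.905

Checks: |BK| = 49.20 ✓; |KM| = 24.70 ✓.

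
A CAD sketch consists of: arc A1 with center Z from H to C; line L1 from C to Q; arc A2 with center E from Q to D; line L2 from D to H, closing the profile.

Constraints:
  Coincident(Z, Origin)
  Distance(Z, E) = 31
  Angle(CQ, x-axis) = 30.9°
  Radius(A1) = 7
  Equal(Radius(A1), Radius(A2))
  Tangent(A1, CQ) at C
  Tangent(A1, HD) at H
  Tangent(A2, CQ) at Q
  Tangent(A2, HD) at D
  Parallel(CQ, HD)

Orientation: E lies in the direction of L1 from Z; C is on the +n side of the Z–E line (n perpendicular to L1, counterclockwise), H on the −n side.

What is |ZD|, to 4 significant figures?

31.78

The slot axis is L1's direction at 30.9°, so u = (cos 30.9°, sin 30.9°) = (0.8581, 0.5135) and n = (−sin 30.9°, cos 30.9°) = (-0.5135, 0.8581). Z is at the origin and E lies 31.0 along u from Z, so E = 31.0·u = (26.60, 15.92). Tangency of A1 to both parallel lines with radius 7.0 puts C and H at Z ± 7.0·n: C = (-3.595, 6.006), H = (3.595, -6.006). Equal radii place Q and D the same way about E: Q = E + 7.0·n = (23.01, 21.93), D = E − 7.0·n = (30.19, 9.913). Then |ZD| = |D − Z| = 31.78.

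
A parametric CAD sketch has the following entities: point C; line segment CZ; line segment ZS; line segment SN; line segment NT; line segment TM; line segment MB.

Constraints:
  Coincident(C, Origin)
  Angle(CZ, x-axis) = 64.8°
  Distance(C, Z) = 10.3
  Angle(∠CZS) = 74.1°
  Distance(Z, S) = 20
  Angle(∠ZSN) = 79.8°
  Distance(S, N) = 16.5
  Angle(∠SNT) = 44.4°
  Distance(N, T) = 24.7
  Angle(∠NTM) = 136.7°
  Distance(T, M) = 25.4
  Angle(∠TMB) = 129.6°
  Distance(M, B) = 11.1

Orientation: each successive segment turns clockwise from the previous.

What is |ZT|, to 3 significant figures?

5.27

C is at the origin; CZ runs at 64.8° with length 10.3, so Z = (4.39, 9.32). ∠CZS = 74.1° gives ZS at -41.1° from the x-axis; with |ZS| = 20.0, S = (19.5, -3.83). ∠ZSN = 79.8° gives SN at -141° from the x-axis; with |SN| = 16.5, N = (6.58, -14.1). ∠SNT = 44.4° gives NT at 83.1° from the x-axis; with |NT| = 24.7, T = (9.55, 10.4). Then |ZT| = |T − Z| = 5.27.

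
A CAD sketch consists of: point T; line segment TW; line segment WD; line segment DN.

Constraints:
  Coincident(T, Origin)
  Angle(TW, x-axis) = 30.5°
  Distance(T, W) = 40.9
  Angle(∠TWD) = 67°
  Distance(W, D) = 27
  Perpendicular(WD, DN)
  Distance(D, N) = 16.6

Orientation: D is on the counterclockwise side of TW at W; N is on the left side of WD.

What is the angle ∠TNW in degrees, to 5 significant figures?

93.951°

T is at the origin; TW runs at 30.5° with length 40.9, so W = 40.9·(cos 30.5°, sin 30.5°) = (35.241, 20.758). ∠TWD = 67.0°, so WD runs at 30.5° + (180° − 67.0°) = 143.50° from the x-axis; with |WD| = 27.0, D = W + 27.0·(cos 143.50°, sin 143.50°) = (13.536, 36.819). WD is perpendicular to DN; with |DN| = 16.6 on the left of WD, N = D + 16.6·(-0.59482, -0.80386) = (3.6624, 23.475). Then cos ∠TNW = NT·NW / (|NT||NW|), giving 93.951°.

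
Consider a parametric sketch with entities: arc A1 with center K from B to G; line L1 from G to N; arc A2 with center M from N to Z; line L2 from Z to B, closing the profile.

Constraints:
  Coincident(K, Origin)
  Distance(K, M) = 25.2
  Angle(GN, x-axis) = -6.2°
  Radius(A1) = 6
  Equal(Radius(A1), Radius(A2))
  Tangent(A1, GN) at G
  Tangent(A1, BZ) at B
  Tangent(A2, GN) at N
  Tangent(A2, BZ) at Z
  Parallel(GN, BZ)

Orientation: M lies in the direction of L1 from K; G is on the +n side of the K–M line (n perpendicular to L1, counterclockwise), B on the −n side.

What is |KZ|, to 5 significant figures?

25.904

Tangency of A1 to both parallel lines with radius 6.0 puts G and B at K ± 6.0·n: G = (0.64800, 5.9649), B = (-0.64800, -5.9649). Equal radii place N and Z the same way about M: N = M + 6.0·n = (25.701, 3.2433), Z = M − 6.0·n = (24.405, -8.6865). Then |KZ| = |Z − K| = 25.904.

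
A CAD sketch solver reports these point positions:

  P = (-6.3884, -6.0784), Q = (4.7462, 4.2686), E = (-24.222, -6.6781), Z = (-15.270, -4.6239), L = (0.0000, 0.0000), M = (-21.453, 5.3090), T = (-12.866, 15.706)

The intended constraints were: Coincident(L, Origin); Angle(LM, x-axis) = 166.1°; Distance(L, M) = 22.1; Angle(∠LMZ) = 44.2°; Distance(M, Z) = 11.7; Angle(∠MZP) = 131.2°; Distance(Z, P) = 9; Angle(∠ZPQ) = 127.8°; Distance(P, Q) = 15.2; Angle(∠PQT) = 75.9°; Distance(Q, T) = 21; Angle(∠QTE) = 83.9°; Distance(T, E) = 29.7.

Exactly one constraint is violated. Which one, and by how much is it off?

Distance(T, E) = 29.7 — off by 4.60.

L = (0.00, 0.00) ✓; LM at 166.1° ✓; |LM| = 22.10 ✓; ∠LMZ = 44.20° ✓; |MZ| = 11.70 ✓; ∠MZP = 131.2° ✓; |ZP| = 9.000 ✓; ∠ZPQ = 127.8° ✓; |PQ| = 15.20 ✓; ∠PQT = 75.90° ✓; |QT| = 21.00 ✓; ∠QTE = 83.90° ✓; |TE| = 25.10 ✗.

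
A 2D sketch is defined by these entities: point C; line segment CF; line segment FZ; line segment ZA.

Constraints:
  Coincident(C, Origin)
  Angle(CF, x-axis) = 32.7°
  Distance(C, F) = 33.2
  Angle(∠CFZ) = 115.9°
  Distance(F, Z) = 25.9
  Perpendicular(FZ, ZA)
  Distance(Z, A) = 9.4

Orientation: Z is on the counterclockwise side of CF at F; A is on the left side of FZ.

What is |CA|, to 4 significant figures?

45.29

C is at the origin; CF runs at 32.7° with length 33.2, so F = 33.2·(cos 32.7°, sin 32.7°) = (27.94, 17.94). ∠CFZ = 115.9°, so FZ runs at 32.7° + (180° − 115.9°) = 96.80° from the x-axis; with |FZ| = 25.9, Z = F + 25.9·(cos 96.80°, sin 96.80°) = (24.87, 43.65). FZ ⟂ ZA; with |ZA| = 9.4 on the left of FZ, A = Z + 9.4·(-0.9930, -0.1184) = (15.54, 42.54). Then |CA| = |A − C| = 45.29.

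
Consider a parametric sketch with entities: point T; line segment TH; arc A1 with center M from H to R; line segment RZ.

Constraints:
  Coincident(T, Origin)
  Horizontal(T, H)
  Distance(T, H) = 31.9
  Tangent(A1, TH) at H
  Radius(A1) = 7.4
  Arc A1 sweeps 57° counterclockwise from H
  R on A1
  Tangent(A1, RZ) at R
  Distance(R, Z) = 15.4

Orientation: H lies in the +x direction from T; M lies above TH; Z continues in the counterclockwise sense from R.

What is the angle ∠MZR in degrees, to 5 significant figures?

25.665°

T is at the origin; T and H share the same y with |TH| = 31.9 and H on the +x side, so H = (31.900, 0.0000). A1 meets TH tangentially, so MH is at right angles to TH, so M = H + (0, 7.4) = (31.900, 7.4000). On A1, H sits at bearing -90° from M; a 57° counterclockwise sweep puts R at bearing -33°, so R = M + 7.4·(cos -33°, sin -33°) = (38.106, 3.3697). Tangency of A1 to RZ means the radius MR is perpendicular to RZ, so RZ runs along (−sin -33°, cos -33°); with |RZ| = 15.4, Z = (46.494, 16.285). Then cos ∠MZR = ZM·ZR / (|ZM||ZR|), giving 25.665°.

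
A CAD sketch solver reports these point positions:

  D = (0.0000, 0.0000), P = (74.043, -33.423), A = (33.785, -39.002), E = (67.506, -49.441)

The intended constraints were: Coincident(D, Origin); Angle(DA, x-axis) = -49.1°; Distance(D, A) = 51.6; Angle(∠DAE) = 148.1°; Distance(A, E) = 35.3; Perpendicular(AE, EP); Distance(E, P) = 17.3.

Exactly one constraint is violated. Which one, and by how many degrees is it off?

Perpendicular(AE, EP) — off by 5.00°.

D = (0.00, 0.00) ✓; DA at -49.10° ✓; |DA| = 51.60 ✓; ∠DAE = 148.1° ✓; |AE| = 35.30 ✓; ∠(AE, EP) = 85.00° ✗; |EP| = 17.30 ✓.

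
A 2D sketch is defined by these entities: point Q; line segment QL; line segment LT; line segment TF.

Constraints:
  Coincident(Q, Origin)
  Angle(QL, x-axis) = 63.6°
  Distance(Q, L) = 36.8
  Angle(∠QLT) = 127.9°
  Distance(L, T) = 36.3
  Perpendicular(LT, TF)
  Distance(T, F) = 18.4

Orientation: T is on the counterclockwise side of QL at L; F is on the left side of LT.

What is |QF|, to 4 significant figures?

59.86

∠QLT = 127.9°, so LT runs at 63.6° + (180° − 127.9°) = 115.7° from the x-axis; with |LT| = 36.3, T = L + 36.3·(cos 115.7°, sin 115.7°) = (0.6207, 65.67). LT ⟂ TF; with |TF| = 18.4 on the left of LT, F = T + 18.4·(-0.9011, -0.4337) = (-15.96, 57.69). Then |QF| = |F − Q| = 59.86.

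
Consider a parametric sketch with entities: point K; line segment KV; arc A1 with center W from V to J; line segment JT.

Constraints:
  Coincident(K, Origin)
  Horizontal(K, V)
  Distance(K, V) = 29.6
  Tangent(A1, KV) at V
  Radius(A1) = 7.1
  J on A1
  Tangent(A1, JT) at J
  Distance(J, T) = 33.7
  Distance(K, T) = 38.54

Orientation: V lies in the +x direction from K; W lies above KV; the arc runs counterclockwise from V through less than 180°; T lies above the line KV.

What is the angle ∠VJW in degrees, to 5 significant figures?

23.602°

Checks: ∠(WV, VK) = 90.00° ✓; |WJ| = 7.100 ✓; ∠(WJ, JT) = 90.00° ✓; |JT| = 33.70 ✓; |KT| = 38.54 ✓.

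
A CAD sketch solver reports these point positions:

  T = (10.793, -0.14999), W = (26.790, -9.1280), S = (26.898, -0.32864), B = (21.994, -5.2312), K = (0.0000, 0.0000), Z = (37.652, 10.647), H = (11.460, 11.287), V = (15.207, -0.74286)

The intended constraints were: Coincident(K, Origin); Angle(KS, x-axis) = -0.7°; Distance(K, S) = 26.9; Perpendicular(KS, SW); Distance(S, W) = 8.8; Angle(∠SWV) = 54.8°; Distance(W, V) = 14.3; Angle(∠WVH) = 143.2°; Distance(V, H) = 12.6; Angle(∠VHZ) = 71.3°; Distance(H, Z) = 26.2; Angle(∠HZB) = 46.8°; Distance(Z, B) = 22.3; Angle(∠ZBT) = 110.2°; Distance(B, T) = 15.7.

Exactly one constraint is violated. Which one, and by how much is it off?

Distance(B, T) = 15.7 — off by 3.40.

K = (0.00, 0.00) ✓; KS at -0.7000° ✓; |KS| = 26.90 ✓; ∠(KS, SW) = 90.00° ✓; |SW| = 8.800 ✓; ∠SWV = 54.80° ✓; |WV| = 14.30 ✓; ∠WVH = 143.2° ✓; |VH| = 12.60 ✓; ∠VHZ = 71.30° ✓; |HZ| = 26.20 ✓; ∠HZB = 46.80° ✓; |ZB| = 22.30 ✓; ∠ZBT = 110.2° ✓; |BT| = 12.30 ✗.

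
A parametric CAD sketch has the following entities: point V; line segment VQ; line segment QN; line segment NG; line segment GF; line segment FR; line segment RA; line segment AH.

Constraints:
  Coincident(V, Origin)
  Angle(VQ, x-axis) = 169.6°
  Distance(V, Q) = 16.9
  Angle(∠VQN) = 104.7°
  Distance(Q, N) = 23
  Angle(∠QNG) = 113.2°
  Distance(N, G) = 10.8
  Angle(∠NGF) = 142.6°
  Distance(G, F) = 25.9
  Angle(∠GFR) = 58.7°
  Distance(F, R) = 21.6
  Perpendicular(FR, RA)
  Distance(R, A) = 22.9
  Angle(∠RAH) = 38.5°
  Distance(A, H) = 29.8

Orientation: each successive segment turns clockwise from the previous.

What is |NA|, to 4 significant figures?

3.691

∠GFR = 58.7° gives FR at -131.2° from the x-axis; with |FR| = 21.6, R = (2.519, 10.27). FR is perpendicular to RA, so RA runs at 138.8°; with |RA| = 22.9, A = (-14.71, 25.35). Then |NA| = |A − N| = 3.691.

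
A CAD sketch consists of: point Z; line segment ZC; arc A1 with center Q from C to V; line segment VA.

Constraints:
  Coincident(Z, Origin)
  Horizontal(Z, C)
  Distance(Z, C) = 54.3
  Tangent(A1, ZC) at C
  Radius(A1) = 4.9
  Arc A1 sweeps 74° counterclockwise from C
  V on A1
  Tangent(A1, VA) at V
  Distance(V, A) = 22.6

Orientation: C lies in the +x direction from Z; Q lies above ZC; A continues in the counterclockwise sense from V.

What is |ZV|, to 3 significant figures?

59.1

Z is at the origin; ZC is horizontal with |ZC| = 54.3 and C on the +x side, so C = (54.3, 0.00). Since A1 is tangent to ZC there, QC ⟂ ZC, so Q = C + (0, 4.9) = (54.3, 4.90). On A1, C sits at bearing -90° from Q; a 74° counterclockwise sweep puts V at bearing -16°, so V = Q + 4.9·(cos -16°, sin -16°) = (59.0, 3.55). Then |ZV| = |V − Z| = 59.1.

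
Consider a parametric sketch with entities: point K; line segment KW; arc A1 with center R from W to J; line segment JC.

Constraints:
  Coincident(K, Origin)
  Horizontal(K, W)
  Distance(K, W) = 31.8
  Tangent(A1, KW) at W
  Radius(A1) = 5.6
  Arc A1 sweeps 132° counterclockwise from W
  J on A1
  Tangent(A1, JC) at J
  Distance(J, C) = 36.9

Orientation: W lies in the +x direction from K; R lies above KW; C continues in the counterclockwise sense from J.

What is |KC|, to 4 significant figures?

38.46

On A1, W sits at bearing -90° from R; a 132° counterclockwise sweep puts J at bearing 42°, so J = R + 5.6·(cos 42°, sin 42°) = (35.96, 9.347). A1 meets JC tangentially, so RJ is at right angles to JC, so JC runs along (−sin 42°, cos 42°); with |JC| = 36.9, C = (11.27, 36.77). Then |KC| = |C − K| = 38.46.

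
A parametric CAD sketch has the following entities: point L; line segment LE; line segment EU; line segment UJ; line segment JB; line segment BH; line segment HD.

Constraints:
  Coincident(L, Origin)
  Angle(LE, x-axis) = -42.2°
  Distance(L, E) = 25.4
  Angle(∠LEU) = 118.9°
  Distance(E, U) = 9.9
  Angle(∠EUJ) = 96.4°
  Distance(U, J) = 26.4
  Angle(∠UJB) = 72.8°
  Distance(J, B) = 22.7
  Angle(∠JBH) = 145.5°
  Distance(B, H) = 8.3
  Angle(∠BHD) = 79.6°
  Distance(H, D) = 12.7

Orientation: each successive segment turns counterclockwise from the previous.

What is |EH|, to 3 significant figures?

22.2

∠UJB = 72.8° gives JB at -150° from the x-axis; with |JB| = 22.7, B = (2.75, 0.672). ∠JBH = 145.5° gives BH at -116° from the x-axis; with |BH| = 8.3, H = (-0.862, -6.80). Then |EH| = |H − E| = 22.2.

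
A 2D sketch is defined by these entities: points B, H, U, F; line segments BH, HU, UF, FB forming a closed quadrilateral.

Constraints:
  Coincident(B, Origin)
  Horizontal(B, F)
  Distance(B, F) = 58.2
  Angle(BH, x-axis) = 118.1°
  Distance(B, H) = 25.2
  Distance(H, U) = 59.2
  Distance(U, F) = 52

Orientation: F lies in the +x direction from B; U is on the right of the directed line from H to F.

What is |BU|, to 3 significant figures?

34.0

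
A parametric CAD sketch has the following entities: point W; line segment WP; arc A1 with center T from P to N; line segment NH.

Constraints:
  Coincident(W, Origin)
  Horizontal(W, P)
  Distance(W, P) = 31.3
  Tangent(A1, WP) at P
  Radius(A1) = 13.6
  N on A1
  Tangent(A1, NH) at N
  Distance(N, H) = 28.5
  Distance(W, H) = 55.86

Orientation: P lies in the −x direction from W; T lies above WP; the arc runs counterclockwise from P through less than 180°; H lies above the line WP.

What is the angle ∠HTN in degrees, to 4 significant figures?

64.49°

W is at the origin; WP is horizontal with |WP| = 31.3 and P on the −x side, so P = (-31.30, 0.000). Since A1 is tangent to WP there, TP ⟂ WP, so T = P + (0, 13.6) = (-31.30, 13.60). Since TN ⟂ NH (tangency), |TH| = √(13.6² + 28.5²) = 31.58 regardless of where N sits on A1. So H lies on both circle(W, 55.86) and circle(T, 31.58); the above-WP intersection is H = (-32.91, 45.14). N is the foot of the tangent from H: N = (-19.34, 20.07).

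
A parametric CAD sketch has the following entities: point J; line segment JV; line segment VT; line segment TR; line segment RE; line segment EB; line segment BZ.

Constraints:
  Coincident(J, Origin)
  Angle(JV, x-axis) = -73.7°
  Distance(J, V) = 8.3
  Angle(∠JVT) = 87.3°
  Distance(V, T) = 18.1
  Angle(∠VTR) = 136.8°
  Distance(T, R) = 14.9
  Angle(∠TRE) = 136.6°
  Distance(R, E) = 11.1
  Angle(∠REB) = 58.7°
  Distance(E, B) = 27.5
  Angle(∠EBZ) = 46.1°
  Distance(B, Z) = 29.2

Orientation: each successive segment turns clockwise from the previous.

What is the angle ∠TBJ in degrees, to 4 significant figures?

145.2°

J is at the origin; JV runs at -73.7° with length 8.3, so V = (2.330, -7.966). ∠JVT = 87.3° gives VT at -166.4° from the x-axis; with |VT| = 18.1, T = (-15.26, -12.22). ∠VTR = 136.8° gives TR at 150.4° from the x-axis; with |TR| = 14.9, R = (-28.22, -4.863). ∠TRE = 136.6° gives RE at 107.0° from the x-axis; with |RE| = 11.1, E = (-31.46, 5.752). ∠REB = 58.7° gives EB at -14.30° from the x-axis; with |EB| = 27.5, B = (-4.816, -1.040). Then cos ∠TBJ = BT·BJ / (|BT||BJ|), giving 145.2°.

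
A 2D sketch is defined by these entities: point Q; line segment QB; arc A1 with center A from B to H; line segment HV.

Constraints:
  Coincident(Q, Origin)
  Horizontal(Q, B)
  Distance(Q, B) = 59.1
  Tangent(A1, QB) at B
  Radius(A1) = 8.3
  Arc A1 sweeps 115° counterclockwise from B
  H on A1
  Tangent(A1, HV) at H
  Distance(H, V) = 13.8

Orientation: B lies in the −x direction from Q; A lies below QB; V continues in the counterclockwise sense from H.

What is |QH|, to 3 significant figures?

67.7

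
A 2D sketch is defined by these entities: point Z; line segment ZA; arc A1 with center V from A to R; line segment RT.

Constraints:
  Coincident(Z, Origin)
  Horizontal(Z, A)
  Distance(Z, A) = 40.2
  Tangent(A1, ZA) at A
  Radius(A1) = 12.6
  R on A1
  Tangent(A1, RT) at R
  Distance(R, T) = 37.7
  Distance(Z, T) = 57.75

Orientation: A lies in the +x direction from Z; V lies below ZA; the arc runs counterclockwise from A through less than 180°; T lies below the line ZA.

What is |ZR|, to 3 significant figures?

30.4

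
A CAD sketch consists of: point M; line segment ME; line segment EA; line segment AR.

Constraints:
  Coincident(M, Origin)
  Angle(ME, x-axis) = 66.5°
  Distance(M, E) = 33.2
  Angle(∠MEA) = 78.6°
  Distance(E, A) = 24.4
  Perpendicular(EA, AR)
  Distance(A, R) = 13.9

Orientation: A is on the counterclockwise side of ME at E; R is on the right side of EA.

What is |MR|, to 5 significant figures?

49.753

M is at the origin; ME runs at 66.5° with length 33.2, so E = 33.2·(cos 66.5°, sin 66.5°) = (13.238, 30.446). ∠MEA = 78.6°, so EA runs at 66.5° + (180° − 78.6°) = 167.90° from the x-axis; with |EA| = 24.4, A = E + 24.4·(cos 167.90°, sin 167.90°) = (-10.619, 35.561). The perpendicularity gives AR at right angles to EA; with |AR| = 13.9 on the right of EA, R = A + 13.9·(0.20962, 0.97778) = (-7.7057, 49.152). Then |MR| = |R − M| = 49.753.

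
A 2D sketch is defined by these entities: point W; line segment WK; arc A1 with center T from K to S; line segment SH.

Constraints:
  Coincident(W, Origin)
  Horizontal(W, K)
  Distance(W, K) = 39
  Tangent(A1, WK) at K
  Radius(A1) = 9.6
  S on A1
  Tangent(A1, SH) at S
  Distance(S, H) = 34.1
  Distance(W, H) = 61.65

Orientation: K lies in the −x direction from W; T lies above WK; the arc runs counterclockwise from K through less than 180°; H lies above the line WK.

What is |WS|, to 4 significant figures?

32.75

Checks: W.y = 0.00, K.y = 0.00 ✓; |TS| = 9.600 ✓; ∠(TS, SH) = 90.00° ✓; |SH| = 34.10 ✓; |WH| = 61.65 ✓.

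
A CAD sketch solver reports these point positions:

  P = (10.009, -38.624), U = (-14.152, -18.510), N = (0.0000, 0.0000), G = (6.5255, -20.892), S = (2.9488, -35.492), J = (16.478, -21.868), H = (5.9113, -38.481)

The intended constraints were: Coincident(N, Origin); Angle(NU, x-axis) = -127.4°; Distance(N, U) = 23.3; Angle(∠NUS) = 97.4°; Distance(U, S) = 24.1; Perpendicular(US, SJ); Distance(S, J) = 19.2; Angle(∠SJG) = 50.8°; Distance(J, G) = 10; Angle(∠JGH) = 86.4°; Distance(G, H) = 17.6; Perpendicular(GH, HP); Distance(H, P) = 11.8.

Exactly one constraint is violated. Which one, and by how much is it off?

Distance(H, P) = 11.8 — off by 7.70.

N = (0.00, 0.00) ✓; NU at -127.4° ✓; |NU| = 23.30 ✓; ∠NUS = 97.40° ✓; |US| = 24.10 ✓; ∠(US, SJ) = 90.00° ✓; |SJ| = 19.20 ✓; ∠SJG = 50.80° ✓; |JG| = 10.00 ✓; ∠JGH = 86.40° ✓; |GH| = 17.60 ✓; ∠(GH, HP) = 90.00° ✓; |HP| = 4.100 ✗.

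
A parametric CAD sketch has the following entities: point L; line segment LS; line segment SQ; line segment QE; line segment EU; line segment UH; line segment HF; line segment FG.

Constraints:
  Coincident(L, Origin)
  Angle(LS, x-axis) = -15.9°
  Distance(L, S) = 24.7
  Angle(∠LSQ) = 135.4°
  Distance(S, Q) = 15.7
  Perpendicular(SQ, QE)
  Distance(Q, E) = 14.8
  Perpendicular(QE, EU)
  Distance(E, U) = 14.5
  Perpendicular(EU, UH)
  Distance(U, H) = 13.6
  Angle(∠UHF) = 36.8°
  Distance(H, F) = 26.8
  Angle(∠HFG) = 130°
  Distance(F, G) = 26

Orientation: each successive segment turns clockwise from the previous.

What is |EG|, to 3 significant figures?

33.5

∠UHF = 36.8° gives HF at -114° from the x-axis; with |HF| = 26.8, F = (12.5, -32.9). ∠HFG = 130.0° gives FG at -164° from the x-axis; with |FG| = 26.0, G = (-12.4, -40.2). Then |EG| = |G − E| = 33.5.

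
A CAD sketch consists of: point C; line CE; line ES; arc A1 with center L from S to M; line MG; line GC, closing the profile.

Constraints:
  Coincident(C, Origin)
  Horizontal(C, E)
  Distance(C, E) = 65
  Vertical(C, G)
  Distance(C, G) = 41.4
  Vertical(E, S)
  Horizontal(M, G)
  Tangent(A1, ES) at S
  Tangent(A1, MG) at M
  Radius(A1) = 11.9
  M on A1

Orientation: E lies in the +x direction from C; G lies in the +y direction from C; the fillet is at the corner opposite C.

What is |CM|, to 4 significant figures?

67.33

C is at the origin; CE is horizontal with |CE| = 65.0 and E on the +x side, so E = (65.00, 0.000). C and G share the same x with |CG| = 41.4 and G on the +y side, so G = (0.000, 41.40). The virtual corner opposite C is at (65.00, 41.40). Since A1 is tangent to ES there, LS ⟂ ES and A1 meets MG tangentially, so LM is at right angles to MG, with radius 11.9, so the center L sits 11.9 in from both sides at L = (53.10, 29.50). That places the tangent points at S = (65.00, 29.50) on ES and M = (53.10, 41.40) on MG. Then |CM| = |M − C| = 67.33.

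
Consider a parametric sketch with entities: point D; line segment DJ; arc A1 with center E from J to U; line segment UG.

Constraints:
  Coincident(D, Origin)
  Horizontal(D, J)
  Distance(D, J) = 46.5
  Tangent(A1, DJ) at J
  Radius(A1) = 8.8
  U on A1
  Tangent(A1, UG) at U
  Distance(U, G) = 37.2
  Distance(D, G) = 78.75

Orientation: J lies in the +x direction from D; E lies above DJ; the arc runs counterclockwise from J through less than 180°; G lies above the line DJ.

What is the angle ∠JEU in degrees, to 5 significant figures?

70.307°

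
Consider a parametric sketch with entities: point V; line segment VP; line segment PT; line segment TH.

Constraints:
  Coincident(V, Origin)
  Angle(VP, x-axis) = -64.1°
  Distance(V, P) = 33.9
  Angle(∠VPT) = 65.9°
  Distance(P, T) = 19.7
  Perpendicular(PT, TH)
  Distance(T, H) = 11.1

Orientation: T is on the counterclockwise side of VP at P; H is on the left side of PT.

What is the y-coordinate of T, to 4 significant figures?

-15.40

V is at the origin; VP runs at -64.1° with length 33.9, so P = 33.9·(cos -64.1°, sin -64.1°) = (14.81, -30.50). ∠VPT = 65.9°, so PT runs at -64.1° + (180° − 65.9°) = 50.00° from the x-axis; with |PT| = 19.7, T = P + 19.7·(cos 50.00°, sin 50.00°) = (27.47, -15.40). So T.y = -15.40.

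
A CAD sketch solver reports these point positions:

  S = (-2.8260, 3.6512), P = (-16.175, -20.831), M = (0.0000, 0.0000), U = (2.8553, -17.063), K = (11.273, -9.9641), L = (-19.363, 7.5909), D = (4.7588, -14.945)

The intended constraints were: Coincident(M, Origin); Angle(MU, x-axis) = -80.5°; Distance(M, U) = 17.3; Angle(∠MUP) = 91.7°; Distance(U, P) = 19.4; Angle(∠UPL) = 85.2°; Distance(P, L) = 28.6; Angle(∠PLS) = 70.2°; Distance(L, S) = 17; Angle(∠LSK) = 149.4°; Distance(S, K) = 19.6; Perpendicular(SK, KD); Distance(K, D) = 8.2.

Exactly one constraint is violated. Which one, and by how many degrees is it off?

Perpendicular(SK, KD) — off by 8.60°.

M = (0.00, 0.00) ✓; MU at -80.50° ✓; |MU| = 17.30 ✓; ∠MUP = 91.70° ✓; |UP| = 19.40 ✓; ∠UPL = 85.20° ✓; |PL| = 28.60 ✓; ∠PLS = 70.20° ✓; |LS| = 17.00 ✓; ∠LSK = 149.4° ✓; |SK| = 19.60 ✓; ∠(SK, KD) = 98.60° ✗; |KD| = 8.200 ✓.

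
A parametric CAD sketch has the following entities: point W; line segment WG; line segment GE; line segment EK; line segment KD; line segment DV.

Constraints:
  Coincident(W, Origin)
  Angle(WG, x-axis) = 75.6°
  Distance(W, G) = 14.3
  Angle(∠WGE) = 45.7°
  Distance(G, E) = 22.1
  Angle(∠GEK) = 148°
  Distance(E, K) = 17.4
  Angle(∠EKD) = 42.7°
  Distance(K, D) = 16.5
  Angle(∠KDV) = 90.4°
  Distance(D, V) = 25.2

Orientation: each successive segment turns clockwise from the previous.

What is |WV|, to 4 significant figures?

23.41

W is at the origin; WG runs at 75.6° with length 14.3, so G = (3.556, 13.85). ∠WGE = 45.7° gives GE at -58.70° from the x-axis; with |GE| = 22.1, E = (15.04, -5.033). ∠GEK = 148.0° gives EK at -90.70° from the x-axis; with |EK| = 17.4, K = (14.83, -22.43). ∠EKD = 42.7° gives KD at 132.0° from the x-axis; with |KD| = 16.5, D = (3.784, -10.17). ∠KDV = 90.4° gives DV at 42.40° from the x-axis; with |DV| = 25.2, V = (22.39, 6.823). Then |WV| = |V − W| = 23.41.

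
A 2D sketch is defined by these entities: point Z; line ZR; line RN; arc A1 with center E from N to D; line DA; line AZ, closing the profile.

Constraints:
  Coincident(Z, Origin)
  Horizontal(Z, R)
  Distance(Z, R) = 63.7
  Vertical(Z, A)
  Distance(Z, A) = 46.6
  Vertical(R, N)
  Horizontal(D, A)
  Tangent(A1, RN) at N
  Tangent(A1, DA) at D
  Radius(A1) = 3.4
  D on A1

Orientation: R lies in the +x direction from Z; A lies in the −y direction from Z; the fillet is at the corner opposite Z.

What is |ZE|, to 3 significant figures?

74.2

Z is at the origin; ZR is horizontal with |ZR| = 63.7 and R on the +x side, so R = (63.7, 0.00). Z and A share the same x with |ZA| = 46.6 and A on the −y side, so A = (0.00, -46.6). The virtual corner opposite Z is at (63.7, -46.6). A1 meets RN tangentially, so EN is at right angles to RN and the tangent condition forces ED to be normal to DA, with radius 3.4, so the center E sits 3.4 in from both sides at E = (60.3, -43.2). Then |ZE| = |E − Z| = 74.2.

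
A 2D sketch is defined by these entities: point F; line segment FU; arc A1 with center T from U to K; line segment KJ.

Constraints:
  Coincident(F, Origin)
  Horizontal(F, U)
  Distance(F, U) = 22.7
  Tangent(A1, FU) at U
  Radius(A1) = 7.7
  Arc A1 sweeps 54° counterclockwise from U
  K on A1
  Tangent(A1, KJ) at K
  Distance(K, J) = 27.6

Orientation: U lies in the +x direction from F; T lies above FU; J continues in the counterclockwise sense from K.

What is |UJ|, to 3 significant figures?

34.0

F is at the origin; F and U share the same y with |FU| = 22.7 and U on the +x side, so U = (22.7, 0.00). A1 meets FU tangentially, so TU is at right angles to FU, so T = U + (0, 7.7) = (22.7, 7.70). On A1, U sits at bearing -90° from T; a 54° counterclockwise sweep puts K at bearing -36°, so K = T + 7.7·(cos -36°, sin -36°) = (28.9, 3.17). A1 meets KJ tangentially, so TK is at right angles to KJ, so KJ runs along (−sin -36°, cos -36°); with |KJ| = 27.6, J = (45.2, 25.5). Then |UJ| = |J − U| = 34.0.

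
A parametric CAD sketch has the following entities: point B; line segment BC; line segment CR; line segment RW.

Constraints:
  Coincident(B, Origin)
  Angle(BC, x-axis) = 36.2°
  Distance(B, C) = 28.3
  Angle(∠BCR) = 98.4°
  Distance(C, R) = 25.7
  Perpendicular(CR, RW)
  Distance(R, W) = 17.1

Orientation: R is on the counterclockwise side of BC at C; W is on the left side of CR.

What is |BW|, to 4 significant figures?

31.76

B is at the origin; BC runs at 36.2° with length 28.3, so C = 28.3·(cos 36.2°, sin 36.2°) = (22.84, 16.71). ∠BCR = 98.4°, so CR runs at 36.2° + (180° − 98.4°) = 117.8° from the x-axis; with |CR| = 25.7, R = C + 25.7·(cos 117.8°, sin 117.8°) = (10.85, 39.45). CR is perpendicular to RW; with |RW| = 17.1 on the left of CR, W = R + 17.1·(-0.8846, -0.4664) = (-4.275, 31.47). Then |BW| = |W − B| = 31.76.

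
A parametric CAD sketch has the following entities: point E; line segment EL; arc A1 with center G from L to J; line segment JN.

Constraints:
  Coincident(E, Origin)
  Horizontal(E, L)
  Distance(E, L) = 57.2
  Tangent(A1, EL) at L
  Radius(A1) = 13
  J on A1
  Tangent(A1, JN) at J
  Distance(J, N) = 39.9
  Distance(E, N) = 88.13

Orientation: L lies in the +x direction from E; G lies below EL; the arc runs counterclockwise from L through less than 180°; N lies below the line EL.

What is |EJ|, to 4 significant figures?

51.17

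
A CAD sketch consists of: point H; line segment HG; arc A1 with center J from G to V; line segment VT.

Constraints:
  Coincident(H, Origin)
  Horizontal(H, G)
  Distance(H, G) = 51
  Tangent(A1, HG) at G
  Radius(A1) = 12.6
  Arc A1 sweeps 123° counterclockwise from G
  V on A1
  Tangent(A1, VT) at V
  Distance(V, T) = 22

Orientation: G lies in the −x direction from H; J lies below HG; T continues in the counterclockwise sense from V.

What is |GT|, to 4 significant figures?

37.94

H is at the origin; H and G share the same y with |HG| = 51.0 and G on the −x side, so G = (-51.00, 0.000). A1 meets HG tangentially, so JG is at right angles to HG, so J = G + (0, -12.6) = (-51.00, -12.60). On A1, G sits at bearing 90° from J; a 123° counterclockwise sweep puts V at bearing 213°, so V = J + 12.6·(cos 213°, sin 213°) = (-61.57, -19.46). Since A1 is tangent to VT there, JV ⟂ VT, so VT runs along (−sin 213°, cos 213°); with |VT| = 22.0, T = (-49.59, -37.91). Then |GT| = |T − G| = 37.94.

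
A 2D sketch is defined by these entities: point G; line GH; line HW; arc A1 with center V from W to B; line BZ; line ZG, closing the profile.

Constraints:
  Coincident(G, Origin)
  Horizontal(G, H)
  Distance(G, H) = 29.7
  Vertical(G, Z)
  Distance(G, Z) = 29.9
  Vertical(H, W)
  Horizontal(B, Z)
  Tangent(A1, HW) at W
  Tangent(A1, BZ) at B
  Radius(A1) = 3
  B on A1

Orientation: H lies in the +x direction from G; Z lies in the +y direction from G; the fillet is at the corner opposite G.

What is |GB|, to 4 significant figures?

40.09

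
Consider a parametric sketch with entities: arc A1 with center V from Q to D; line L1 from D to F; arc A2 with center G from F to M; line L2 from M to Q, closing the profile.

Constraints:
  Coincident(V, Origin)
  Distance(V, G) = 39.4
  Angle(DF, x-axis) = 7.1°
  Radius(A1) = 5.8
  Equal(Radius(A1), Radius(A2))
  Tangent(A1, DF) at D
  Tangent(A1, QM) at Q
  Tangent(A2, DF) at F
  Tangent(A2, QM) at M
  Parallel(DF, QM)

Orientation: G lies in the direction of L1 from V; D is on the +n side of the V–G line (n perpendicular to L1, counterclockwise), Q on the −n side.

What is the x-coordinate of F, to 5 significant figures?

38.381

Tangency of A1 to both parallel lines with radius 5.8 puts D and Q at V ± 5.8·n: D = (-0.71689, 5.7555), Q = (0.71689, -5.7555). Equal radii place F and M the same way about G: F = G + 5.8·n = (38.381, 10.625), M = G − 5.8·n = (39.815, -0.88563). So F.x = 38.381.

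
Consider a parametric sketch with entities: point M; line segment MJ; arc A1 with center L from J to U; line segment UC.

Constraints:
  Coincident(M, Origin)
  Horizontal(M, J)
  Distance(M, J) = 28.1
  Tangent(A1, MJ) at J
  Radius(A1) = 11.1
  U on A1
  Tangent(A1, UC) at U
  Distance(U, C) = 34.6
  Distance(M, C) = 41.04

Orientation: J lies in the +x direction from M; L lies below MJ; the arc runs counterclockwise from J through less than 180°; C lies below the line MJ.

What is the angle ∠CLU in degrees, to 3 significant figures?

72.2°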